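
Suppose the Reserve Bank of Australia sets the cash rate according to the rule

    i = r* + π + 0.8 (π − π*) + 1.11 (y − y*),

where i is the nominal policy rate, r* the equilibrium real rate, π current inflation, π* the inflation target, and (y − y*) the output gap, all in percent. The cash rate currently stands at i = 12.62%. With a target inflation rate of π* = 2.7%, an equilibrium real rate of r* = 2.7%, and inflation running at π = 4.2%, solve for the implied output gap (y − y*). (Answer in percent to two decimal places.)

4.07%

1.11 (y − y*) = 12.62 − 2.7 − 4.2 − 0.8 × (4.2 − 2.7) = 4.52
(y − y*) = 4.52 / 1.11 = 4.07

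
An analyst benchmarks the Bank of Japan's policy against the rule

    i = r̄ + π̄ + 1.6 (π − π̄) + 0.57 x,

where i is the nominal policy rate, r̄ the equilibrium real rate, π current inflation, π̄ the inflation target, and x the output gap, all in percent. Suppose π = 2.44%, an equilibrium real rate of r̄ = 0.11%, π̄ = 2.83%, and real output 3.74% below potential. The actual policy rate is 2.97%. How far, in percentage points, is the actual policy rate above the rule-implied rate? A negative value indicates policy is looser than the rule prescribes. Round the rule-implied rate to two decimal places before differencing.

Output 3.74% below potential → x = -3.74.
i = 0.11 + 2.83 + 1.6 × (2.44 − 2.83) + 0.57 × (-3.74)
   = 0.11 + 2.83 − 0.624 − 2.1318 = 0.18
Deviation = 2.97 − 0.18 = 2.79 pp.

2.79 pp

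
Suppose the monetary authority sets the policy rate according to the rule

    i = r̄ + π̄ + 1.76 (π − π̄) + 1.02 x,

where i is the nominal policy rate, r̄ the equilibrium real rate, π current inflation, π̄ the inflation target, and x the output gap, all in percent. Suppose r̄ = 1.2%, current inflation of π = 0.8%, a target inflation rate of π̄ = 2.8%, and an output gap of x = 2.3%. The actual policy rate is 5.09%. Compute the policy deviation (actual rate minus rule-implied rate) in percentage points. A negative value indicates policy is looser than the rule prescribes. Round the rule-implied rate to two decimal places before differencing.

2.26 pp

i = 1.2 + 2.8 + 1.76 × (0.8 − 2.8) + 1.02 × 2.3
   = 1.2 + 2.8 − 3.52 + 2.346 = 2.83
Deviation = 5.09 − 2.83 = 2.26 pp.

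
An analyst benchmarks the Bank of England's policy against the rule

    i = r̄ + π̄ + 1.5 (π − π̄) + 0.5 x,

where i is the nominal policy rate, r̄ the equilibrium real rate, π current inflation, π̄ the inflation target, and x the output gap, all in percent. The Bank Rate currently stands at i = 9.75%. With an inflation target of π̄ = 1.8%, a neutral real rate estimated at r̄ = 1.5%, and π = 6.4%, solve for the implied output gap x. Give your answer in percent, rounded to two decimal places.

0.5 x = 9.75 − 1.5 − 1.8 − 1.5 × (6.4 − 1.8) = -0.45
x = -0.45 / 0.5 = -0.90

-0.90%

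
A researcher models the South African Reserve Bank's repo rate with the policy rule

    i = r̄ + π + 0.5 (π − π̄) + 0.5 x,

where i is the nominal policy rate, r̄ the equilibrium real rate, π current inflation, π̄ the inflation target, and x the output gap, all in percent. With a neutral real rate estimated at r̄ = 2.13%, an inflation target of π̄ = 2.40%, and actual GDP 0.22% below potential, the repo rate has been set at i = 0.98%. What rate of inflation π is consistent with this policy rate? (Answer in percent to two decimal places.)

Output 0.22% below potential → x = -0.22.
Collecting π: i = r̄ + (1 + 0.5) π − 0.5 π̄ + 0.5 x
1.5 π = 0.98 − 2.13 + 0.5 × 2.40 − 0.5 × (-0.22) = 0.16
π = 0.16 / 1.5 = 0.11

0.11%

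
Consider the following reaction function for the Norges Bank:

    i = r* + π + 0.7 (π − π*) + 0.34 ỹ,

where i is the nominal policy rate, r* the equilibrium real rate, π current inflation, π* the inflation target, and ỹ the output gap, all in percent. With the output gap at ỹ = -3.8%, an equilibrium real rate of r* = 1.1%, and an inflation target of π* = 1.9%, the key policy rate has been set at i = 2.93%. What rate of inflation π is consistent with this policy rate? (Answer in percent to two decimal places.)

2.62%

Collecting π: i = r* + (1 + 0.7) π − 0.7 π* + 0.34 ỹ
1.7 π = 2.93 − 1.1 + 0.7 × 1.9 − 0.34 × (-3.8) = 4.452
π = 4.452 / 1.7 = 2.62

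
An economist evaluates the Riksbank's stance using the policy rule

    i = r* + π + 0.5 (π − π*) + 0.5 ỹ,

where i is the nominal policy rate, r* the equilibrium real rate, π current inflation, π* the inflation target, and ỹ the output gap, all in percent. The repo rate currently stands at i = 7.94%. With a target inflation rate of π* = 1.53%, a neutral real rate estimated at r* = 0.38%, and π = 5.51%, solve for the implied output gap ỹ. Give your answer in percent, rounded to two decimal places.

0.12%

0.5 ỹ = 7.94 − 0.38 − 5.51 − 0.5 × (5.51 − 1.53) = 0.06
ỹ = 0.06 / 0.5 = 0.12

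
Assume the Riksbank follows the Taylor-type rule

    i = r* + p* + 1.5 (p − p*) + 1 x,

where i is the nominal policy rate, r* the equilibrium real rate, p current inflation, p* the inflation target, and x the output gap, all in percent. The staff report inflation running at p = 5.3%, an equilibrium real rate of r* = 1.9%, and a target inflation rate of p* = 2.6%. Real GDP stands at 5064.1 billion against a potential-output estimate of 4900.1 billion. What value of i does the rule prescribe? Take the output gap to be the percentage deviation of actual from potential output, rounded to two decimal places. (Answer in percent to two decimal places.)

Output gap = 100 × (5064.1 − 4900.1) / 4900.1 = 3.35%.
i = 1.90 + 2.60 + 1.5 × (5.30 − 2.60) + 1 × 3.35
   = 1.90 + 2.6 + 4.05 + 3.35 = 11.90

11.90%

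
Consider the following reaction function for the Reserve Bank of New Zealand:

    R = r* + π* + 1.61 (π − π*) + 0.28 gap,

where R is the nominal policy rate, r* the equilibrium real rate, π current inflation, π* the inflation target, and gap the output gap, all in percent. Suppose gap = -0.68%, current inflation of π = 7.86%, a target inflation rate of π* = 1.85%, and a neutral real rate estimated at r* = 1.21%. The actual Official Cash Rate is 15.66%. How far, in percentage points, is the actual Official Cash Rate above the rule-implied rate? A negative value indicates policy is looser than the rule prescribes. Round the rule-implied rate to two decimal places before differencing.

R = 1.21 + 1.85 + 1.61 × (7.86 − 1.85) + 0.28 × (-0.68)
   = 1.21 + 1.85 + 9.6761 − 0.1904 = 12.55
Deviation = 15.66 − 12.55 = 3.11 pp.

3.11 pp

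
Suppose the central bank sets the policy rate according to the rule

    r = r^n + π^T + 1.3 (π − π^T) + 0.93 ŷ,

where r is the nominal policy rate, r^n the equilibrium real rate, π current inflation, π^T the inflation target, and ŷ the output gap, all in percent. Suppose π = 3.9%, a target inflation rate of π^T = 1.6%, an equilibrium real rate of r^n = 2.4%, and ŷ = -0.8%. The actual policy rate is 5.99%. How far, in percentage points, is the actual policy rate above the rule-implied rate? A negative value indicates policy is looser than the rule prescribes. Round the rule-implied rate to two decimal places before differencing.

-0.26 pp

r = 2.4 + 1.6 + 1.3 × (3.9 − 1.6) + 0.93 × (-0.8)
   = 2.4 + 1.6 + 2.99 − 0.744 = 6.25
Deviation = 5.99 − 6.25 = -0.26 pp.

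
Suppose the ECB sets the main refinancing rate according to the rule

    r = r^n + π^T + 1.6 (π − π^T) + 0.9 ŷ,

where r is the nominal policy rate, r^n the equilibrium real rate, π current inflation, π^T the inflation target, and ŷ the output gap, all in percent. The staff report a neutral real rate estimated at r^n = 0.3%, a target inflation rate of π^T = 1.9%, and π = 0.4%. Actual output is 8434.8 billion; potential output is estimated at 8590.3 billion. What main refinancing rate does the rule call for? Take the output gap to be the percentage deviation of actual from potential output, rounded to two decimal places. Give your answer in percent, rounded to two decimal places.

Output gap = 100 × (8434.8 − 8590.3) / 8590.3 = -1.81%.
r = 0.30 + 1.90 + 1.6 × (0.40 − 1.90) + 0.9 × (-1.81)
   = 0.30 + 1.9 − 2.4 − 1.629 = -1.83

-1.83%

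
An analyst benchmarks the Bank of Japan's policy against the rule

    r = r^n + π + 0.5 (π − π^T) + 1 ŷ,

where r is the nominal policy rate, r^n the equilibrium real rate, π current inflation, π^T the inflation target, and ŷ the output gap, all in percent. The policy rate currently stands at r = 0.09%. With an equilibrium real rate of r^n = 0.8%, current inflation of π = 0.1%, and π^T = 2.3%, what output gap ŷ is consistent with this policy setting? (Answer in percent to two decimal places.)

0.29%

1 ŷ = 0.09 − 0.8 − 0.1 − 0.5 × (0.1 − 2.3) = 0.29
ŷ = 0.29 / 1 = 0.29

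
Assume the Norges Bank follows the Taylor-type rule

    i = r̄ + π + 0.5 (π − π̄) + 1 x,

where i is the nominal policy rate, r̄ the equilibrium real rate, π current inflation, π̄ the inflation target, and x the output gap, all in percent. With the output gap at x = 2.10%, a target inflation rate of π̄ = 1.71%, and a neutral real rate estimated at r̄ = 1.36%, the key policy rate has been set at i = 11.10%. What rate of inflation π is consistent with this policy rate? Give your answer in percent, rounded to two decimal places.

Collecting π: i = r̄ + (1 + 0.5) π − 0.5 π̄ + 1 x
1.5 π = 11.10 − 1.36 + 0.5 × 1.71 − 1 × 2.10 = 8.495
π = 8.495 / 1.5 = 5.66

5.66%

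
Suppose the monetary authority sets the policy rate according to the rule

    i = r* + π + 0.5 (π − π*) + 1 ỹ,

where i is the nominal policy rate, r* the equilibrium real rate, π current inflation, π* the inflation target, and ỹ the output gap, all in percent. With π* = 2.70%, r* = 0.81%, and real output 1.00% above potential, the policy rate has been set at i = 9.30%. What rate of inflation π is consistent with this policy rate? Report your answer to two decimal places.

5.89%

Output 1.00% above potential → ỹ = 1.00.
Collecting π: i = r* + (1 + 0.5) π − 0.5 π* + 1 ỹ
1.5 π = 9.30 − 0.81 + 0.5 × 2.70 − 1 × 1.00 = 8.84
π = 8.84 / 1.5 = 5.89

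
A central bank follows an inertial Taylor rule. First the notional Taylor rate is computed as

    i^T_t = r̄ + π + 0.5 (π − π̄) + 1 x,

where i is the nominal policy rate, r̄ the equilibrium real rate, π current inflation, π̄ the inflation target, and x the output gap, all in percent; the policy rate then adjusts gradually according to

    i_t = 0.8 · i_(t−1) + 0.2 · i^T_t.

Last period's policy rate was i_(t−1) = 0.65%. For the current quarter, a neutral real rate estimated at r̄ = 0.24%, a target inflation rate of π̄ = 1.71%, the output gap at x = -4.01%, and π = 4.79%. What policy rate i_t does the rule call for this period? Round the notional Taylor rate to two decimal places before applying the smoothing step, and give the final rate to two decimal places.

i^T_t = 0.24 + 4.79 + 0.5 × (4.79 − 1.71) + 1 × (-4.01)
   = 0.24 + 4.79 + 1.54 − 4.01 = 2.56
i_t = 0.8 × 0.65 + 0.2 × 2.56 = 0.52 + 0.512 = 1.03

1.03%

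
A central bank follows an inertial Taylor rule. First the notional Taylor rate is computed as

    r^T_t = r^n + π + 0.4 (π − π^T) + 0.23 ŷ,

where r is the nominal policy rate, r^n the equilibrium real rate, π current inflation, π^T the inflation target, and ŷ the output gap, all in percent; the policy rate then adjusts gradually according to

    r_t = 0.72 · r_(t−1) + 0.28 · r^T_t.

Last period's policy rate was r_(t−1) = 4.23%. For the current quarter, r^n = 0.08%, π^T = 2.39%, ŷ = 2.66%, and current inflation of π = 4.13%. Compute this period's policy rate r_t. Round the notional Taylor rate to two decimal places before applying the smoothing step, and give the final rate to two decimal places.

4.59%

r^T_t = 0.08 + 4.13 + 0.4 × (4.13 − 2.39) + 0.23 × 2.66
   = 0.08 + 4.13 + 0.696 + 0.6118 = 5.52
r_t = 0.72 × 4.23 + 0.28 × 5.52 = 3.0456 + 1.5456 = 4.59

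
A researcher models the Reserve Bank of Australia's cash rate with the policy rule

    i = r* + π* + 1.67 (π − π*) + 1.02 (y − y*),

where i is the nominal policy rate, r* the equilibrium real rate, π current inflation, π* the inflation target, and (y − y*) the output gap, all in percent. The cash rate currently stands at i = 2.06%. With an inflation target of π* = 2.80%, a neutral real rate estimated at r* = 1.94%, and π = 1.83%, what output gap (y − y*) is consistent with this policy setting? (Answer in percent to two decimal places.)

-1.04%

1.02 (y − y*) = 2.06 − 1.94 − 2.80 − 1.67 × (1.83 − 2.80) = -1.0601
(y − y*) = -1.0601 / 1.02 = -1.04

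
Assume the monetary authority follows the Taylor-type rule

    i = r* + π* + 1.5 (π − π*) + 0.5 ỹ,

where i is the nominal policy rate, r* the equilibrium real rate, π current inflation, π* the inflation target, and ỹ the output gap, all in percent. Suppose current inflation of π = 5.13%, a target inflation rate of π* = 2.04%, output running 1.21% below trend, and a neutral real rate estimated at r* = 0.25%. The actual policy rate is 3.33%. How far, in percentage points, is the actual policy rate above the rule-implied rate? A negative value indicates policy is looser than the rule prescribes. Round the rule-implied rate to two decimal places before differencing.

Output 1.21% below potential → ỹ = -1.21.
i = 0.25 + 2.04 + 1.5 × (5.13 − 2.04) + 0.5 × (-1.21)
   = 0.25 + 2.04 + 4.635 − 0.605 = 6.32
Deviation = 3.33 − 6.32 = -2.99 pp.

-2.99 pp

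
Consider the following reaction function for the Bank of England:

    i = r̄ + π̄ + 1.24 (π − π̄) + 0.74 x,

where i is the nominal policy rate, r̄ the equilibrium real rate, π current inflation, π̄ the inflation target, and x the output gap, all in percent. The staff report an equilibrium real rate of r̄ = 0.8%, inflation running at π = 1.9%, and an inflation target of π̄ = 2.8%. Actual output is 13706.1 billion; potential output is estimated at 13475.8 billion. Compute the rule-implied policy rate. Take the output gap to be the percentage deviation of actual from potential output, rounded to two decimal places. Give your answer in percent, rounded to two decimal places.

Output gap = 100 × (13706.1 − 13475.8) / 13475.8 = 1.71%.
i = 0.80 + 2.80 + 1.24 × (1.90 − 2.80) + 0.74 × 1.71
   = 0.80 + 2.8 − 1.116 + 1.2654 = 3.75

3.75%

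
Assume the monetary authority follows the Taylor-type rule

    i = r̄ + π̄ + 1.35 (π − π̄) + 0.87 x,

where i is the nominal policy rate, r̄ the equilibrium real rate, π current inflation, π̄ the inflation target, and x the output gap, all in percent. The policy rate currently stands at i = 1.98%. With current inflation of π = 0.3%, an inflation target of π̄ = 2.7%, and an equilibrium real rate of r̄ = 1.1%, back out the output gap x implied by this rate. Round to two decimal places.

0.87 x = 1.98 − 1.1 − 2.7 − 1.35 × (0.3 − 2.7) = 1.42
x = 1.42 / 0.87 = 1.63

1.63%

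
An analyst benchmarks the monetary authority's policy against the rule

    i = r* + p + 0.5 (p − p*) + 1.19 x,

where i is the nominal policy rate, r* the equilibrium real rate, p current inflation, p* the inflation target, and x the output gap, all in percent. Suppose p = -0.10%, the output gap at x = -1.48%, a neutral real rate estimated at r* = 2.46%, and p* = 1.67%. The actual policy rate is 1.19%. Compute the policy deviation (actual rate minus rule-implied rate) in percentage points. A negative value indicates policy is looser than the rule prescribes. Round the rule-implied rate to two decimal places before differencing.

i = 2.46 + (-0.10) + 0.5 × (-0.10 − 1.67) + 1.19 × (-1.48)
   = 2.46 − 0.1 − 0.885 − 1.7612 = -0.29
Deviation = 1.19 − (-0.29) = 1.48 pp.

1.48 pp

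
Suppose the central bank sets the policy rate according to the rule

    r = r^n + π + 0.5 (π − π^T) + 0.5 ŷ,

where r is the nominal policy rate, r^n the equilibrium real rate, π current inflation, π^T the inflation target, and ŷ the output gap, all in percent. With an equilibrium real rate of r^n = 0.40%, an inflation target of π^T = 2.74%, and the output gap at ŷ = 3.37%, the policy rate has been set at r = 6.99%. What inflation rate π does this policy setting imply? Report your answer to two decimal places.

Collecting π: r = r^n + (1 + 0.5) π − 0.5 π^T + 0.5 ŷ
1.5 π = 6.99 − 0.40 + 0.5 × 2.74 − 0.5 × 3.37 = 6.275
π = 6.275 / 1.5 = 4.18

4.18%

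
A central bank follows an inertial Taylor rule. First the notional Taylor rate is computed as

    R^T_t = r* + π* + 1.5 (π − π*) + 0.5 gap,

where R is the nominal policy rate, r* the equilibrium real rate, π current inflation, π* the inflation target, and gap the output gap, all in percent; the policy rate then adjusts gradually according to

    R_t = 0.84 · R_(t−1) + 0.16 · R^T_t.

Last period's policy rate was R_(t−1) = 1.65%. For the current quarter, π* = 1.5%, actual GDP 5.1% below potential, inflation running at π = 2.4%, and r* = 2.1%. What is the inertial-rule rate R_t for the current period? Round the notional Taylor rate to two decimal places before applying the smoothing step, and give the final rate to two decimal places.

1.77%

Output 5.1% below potential → gap = -5.1.
R^T_t = 2.1 + 1.5 + 1.5 × (2.4 − 1.5) + 0.5 × (-5.1)
   = 2.1 + 1.5 + 1.35 − 2.55 = 2.40
R_t = 0.84 × 1.65 + 0.16 × 2.40 = 1.386 + 0.384 = 1.77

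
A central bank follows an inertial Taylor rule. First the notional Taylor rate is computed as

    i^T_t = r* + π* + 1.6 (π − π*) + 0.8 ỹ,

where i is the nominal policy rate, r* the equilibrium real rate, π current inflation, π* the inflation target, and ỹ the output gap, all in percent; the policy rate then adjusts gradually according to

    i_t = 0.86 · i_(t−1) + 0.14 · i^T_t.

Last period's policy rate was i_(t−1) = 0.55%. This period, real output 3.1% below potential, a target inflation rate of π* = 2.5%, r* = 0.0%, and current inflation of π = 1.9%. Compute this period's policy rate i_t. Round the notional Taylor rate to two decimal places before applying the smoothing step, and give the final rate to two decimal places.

Output 3.1% below potential → ỹ = -3.1.
i^T_t = 0.0 + 2.5 + 1.6 × (1.9 − 2.5) + 0.8 × (-3.1)
   = 0.0 + 2.5 − 0.96 − 2.48 = -0.94
i_t = 0.86 × 0.55 + 0.14 × (-0.94) = 0.473 − 0.1316 = 0.34

0.34%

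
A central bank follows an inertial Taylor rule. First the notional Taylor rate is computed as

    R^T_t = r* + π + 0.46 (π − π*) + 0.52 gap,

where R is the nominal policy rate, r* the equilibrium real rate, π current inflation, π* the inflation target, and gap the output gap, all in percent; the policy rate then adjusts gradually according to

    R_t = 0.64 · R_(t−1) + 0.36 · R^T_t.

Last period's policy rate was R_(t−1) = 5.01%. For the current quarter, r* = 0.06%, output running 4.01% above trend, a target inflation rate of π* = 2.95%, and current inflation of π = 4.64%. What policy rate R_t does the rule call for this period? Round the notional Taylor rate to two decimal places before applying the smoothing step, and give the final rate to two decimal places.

Output 4.01% above potential → gap = 4.01.
R^T_t = 0.06 + 4.64 + 0.46 × (4.64 − 2.95) + 0.52 × 4.01
   = 0.06 + 4.64 + 0.7774 + 2.0852 = 7.56
R_t = 0.64 × 5.01 + 0.36 × 7.56 = 3.2064 + 2.7216 = 5.93

5.93%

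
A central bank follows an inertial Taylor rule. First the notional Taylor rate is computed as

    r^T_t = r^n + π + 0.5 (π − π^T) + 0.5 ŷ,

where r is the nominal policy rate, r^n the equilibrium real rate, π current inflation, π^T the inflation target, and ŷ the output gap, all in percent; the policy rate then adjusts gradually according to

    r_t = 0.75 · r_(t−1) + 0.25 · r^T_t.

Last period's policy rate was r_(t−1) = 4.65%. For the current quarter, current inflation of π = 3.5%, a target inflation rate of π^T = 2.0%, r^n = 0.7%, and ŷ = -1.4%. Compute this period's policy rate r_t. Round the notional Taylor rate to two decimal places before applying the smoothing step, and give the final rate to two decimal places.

4.55%

r^T_t = 0.7 + 3.5 + 0.5 × (3.5 − 2.0) + 0.5 × (-1.4)
   = 0.7 + 3.5 + 0.75 − 0.7 = 4.25
r_t = 0.75 × 4.65 + 0.25 × 4.25 = 3.4875 + 1.0625 = 4.55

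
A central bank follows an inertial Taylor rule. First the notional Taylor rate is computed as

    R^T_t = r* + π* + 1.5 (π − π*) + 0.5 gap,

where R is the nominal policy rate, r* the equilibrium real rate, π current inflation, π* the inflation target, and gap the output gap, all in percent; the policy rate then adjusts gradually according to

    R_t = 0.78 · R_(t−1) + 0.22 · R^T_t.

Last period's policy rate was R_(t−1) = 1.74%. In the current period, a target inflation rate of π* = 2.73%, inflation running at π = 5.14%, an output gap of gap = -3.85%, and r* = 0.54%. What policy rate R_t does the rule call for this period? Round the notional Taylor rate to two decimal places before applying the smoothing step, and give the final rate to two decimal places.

R^T_t = 0.54 + 2.73 + 1.5 × (5.14 − 2.73) + 0.5 × (-3.85)
   = 0.54 + 2.73 + 3.615 − 1.925 = 4.96
R_t = 0.78 × 1.74 + 0.22 × 4.96 = 1.3572 + 1.0912 = 2.45

2.45%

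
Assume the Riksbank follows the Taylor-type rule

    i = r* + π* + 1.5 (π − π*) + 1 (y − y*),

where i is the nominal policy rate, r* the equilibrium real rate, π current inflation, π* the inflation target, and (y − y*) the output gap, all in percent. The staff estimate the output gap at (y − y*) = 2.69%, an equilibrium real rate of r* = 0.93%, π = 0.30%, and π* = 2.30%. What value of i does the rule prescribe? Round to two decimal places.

i = 0.93 + 2.30 + 1.5 × (0.30 − 2.30) + 1 × 2.69
   = 0.93 + 2.3 − 3 + 2.69 = 2.92

2.92%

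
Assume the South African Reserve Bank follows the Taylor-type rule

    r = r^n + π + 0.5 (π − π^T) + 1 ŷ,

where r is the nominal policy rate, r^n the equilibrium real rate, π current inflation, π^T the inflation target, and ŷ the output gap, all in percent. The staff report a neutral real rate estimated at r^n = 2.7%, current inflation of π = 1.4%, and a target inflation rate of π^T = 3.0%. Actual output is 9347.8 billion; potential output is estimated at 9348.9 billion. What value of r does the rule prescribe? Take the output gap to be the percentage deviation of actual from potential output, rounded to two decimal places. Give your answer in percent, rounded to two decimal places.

3.29%

Output gap = 100 × (9347.8 − 9348.9) / 9348.9 = -0.01%.
r = 2.70 + 1.40 + 0.5 × (1.40 − 3.00) + 1 × (-0.01)
   = 2.70 + 1.4 − 0.8 − 0.01 = 3.29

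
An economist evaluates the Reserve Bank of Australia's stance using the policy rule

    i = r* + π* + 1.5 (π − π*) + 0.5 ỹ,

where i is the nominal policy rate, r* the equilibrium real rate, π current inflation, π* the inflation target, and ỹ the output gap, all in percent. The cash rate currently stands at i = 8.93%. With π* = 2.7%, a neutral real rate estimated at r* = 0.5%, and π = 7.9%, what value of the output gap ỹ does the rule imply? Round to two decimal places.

-4.14%

0.5 ỹ = 8.93 − 0.5 − 2.7 − 1.5 × (7.9 − 2.7) = -2.07
ỹ = -2.07 / 0.5 = -4.14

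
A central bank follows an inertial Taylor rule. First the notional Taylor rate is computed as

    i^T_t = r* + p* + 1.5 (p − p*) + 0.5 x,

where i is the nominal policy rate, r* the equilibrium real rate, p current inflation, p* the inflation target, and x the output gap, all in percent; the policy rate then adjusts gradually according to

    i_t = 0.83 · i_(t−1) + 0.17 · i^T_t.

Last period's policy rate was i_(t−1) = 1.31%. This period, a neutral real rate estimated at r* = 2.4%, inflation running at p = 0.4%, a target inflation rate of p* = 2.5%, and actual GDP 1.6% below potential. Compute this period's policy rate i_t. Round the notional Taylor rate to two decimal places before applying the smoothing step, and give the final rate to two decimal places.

Output 1.6% below potential → x = -1.6.
i^T_t = 2.4 + 2.5 + 1.5 × (0.4 − 2.5) + 0.5 × (-1.6)
   = 2.4 + 2.5 − 3.15 − 0.8 = 0.95
i_t = 0.83 × 1.31 + 0.17 × 0.95 = 1.0873 + 0.1615 = 1.25

1.25%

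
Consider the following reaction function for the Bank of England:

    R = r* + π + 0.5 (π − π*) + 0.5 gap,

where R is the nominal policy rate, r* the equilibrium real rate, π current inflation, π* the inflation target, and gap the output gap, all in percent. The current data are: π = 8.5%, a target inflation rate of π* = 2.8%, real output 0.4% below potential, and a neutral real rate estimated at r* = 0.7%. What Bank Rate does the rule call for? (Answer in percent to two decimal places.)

11.85%

Output 0.4% below potential → gap = -0.4.
R = 0.7 + 8.5 + 0.5 × (8.5 − 2.8) + 0.5 × (-0.4)
   = 0.7 + 8.5 + 2.85 − 0.2 = 11.85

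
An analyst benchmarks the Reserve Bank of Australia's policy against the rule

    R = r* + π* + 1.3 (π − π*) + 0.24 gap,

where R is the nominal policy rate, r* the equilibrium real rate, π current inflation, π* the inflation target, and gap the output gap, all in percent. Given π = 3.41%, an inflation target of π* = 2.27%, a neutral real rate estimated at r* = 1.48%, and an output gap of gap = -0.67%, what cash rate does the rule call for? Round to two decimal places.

5.07%

R = 1.48 + 2.27 + 1.3 × (3.41 − 2.27) + 0.24 × (-0.67)
   = 1.48 + 2.27 + 1.482 − 0.1608 = 5.07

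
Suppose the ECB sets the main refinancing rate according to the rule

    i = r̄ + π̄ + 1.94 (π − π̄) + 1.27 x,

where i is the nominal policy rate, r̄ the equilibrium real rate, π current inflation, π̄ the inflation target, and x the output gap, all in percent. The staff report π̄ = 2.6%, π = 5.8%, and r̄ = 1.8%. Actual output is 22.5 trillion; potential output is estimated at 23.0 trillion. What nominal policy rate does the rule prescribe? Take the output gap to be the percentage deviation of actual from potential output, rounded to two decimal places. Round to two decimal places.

7.85%

Output gap = 100 × (22.5 − 23.0) / 23.0 = -2.17%.
i = 1.80 + 2.60 + 1.94 × (5.80 − 2.60) + 1.27 × (-2.17)
   = 1.80 + 2.6 + 6.208 − 2.7559 = 7.85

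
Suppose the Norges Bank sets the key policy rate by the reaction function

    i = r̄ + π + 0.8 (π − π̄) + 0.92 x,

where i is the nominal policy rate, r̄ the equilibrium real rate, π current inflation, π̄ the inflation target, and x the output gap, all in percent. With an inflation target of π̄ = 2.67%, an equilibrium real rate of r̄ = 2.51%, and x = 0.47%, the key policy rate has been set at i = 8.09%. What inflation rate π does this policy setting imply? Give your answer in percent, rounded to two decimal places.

4.05%

Collecting π: i = r̄ + (1 + 0.8) π − 0.8 π̄ + 0.92 x
1.8 π = 8.09 − 2.51 + 0.8 × 2.67 − 0.92 × 0.47 = 7.2836
π = 7.2836 / 1.8 = 4.05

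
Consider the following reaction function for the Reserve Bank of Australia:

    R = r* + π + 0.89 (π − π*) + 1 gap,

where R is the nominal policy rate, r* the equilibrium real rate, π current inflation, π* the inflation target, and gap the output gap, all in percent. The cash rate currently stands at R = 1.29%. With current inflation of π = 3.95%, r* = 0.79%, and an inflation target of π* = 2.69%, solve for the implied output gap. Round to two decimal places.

-4.57%

1 gap = 1.29 − 0.79 − 3.95 − 0.89 × (3.95 − 2.69) = -4.5714
gap = -4.5714 / 1 = -4.57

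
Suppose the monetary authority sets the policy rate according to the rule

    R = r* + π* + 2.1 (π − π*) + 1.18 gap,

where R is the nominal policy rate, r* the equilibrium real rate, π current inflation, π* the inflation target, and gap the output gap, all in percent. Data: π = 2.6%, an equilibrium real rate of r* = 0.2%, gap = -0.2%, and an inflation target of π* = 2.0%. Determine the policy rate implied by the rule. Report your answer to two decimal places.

R = 0.2 + 2.0 + 2.1 × (2.6 − 2.0) + 1.18 × (-0.2)
   = 0.2 + 2 + 1.26 − 0.236 = 3.22

3.22%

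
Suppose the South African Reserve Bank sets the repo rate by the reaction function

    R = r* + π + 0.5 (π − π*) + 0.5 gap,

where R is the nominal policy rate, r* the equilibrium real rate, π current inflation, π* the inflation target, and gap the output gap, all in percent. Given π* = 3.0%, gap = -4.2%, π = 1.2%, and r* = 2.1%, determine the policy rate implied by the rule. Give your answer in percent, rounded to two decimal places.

0.30%

R = 2.1 + 1.2 + 0.5 × (1.2 − 3.0) + 0.5 × (-4.2)
   = 2.1 + 1.2 − 0.9 − 2.1 = 0.30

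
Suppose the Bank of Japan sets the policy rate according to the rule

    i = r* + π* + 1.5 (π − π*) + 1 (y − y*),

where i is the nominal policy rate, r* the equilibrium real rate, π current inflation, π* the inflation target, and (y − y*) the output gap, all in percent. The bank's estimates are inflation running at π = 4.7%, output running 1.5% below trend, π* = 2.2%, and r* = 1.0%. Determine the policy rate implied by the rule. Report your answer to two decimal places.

Output 1.5% below potential → (y − y*) = -1.5.
i = 1.0 + 2.2 + 1.5 × (4.7 − 2.2) + 1 × (-1.5)
   = 1.0 + 2.2 + 3.75 − 1.5 = 5.45

5.45%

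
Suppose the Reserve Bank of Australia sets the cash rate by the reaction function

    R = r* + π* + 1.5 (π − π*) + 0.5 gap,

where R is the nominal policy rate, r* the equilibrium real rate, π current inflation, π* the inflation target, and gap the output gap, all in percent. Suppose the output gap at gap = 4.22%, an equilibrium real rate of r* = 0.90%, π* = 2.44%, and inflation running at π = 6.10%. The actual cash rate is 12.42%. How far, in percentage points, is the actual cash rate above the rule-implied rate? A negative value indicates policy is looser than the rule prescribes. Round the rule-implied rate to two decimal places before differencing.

1.48 pp

R = 0.90 + 2.44 + 1.5 × (6.10 − 2.44) + 0.5 × 4.22
   = 0.90 + 2.44 + 5.49 + 2.11 = 10.94
Deviation = 12.42 − 10.94 = 1.48 pp.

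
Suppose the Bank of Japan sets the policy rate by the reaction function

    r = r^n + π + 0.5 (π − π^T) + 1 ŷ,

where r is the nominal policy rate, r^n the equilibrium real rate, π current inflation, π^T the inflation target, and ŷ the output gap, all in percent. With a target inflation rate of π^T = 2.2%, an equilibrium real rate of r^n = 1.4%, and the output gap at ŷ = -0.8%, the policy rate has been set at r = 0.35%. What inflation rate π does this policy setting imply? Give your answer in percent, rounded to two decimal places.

0.57%

Collecting π: r = r^n + (1 + 0.5) π − 0.5 π^T + 1 ŷ
1.5 π = 0.35 − 1.4 + 0.5 × 2.2 − 1 × (-0.8) = 0.85
π = 0.85 / 1.5 = 0.57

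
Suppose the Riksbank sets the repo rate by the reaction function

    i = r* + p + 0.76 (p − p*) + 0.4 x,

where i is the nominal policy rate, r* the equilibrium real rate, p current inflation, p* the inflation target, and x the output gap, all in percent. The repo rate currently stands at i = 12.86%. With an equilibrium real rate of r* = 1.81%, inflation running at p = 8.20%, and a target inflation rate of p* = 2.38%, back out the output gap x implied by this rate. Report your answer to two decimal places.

-3.93%

0.4 x = 12.86 − 1.81 − 8.20 − 0.76 × (8.20 − 2.38) = -1.5732
x = -1.5732 / 0.4 = -3.93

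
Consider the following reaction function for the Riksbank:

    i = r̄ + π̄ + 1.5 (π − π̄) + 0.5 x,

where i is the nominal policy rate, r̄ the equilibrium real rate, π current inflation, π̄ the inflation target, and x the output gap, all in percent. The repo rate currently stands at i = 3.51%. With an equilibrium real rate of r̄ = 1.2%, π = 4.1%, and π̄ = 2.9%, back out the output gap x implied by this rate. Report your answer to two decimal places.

0.5 x = 3.51 − 1.2 − 2.9 − 1.5 × (4.1 − 2.9) = -2.39
x = -2.39 / 0.5 = -4.78

-4.78%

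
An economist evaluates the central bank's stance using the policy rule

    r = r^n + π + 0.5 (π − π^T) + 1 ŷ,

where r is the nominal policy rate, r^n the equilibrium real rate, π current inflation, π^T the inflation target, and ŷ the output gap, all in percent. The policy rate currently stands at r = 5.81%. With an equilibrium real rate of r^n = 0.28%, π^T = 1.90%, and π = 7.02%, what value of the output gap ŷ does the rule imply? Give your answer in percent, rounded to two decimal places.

1 ŷ = 5.81 − 0.28 − 7.02 − 0.5 × (7.02 − 1.90) = -4.05
ŷ = -4.05 / 1 = -4.05

-4.05%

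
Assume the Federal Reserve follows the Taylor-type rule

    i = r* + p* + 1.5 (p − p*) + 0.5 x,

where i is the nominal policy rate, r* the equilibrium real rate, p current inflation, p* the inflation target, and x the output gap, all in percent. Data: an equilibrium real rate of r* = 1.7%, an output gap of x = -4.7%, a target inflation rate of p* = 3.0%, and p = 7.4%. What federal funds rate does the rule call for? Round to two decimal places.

i = 1.7 + 3.0 + 1.5 × (7.4 − 3.0) + 0.5 × (-4.7)
   = 1.7 + 3 + 6.6 − 2.35 = 8.95

8.95%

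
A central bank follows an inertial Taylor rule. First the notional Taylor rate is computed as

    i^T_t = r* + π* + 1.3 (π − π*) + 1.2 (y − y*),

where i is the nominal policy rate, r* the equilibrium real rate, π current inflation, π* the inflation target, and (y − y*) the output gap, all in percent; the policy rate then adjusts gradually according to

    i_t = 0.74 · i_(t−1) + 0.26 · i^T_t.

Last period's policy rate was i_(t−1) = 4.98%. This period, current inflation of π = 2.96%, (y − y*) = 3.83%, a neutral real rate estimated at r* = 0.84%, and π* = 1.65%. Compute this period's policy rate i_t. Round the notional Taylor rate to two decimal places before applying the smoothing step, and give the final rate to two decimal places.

5.97%

i^T_t = 0.84 + 1.65 + 1.3 × (2.96 − 1.65) + 1.2 × 3.83
   = 0.84 + 1.65 + 1.703 + 4.596 = 8.79
i_t = 0.74 × 4.98 + 0.26 × 8.79 = 3.6852 + 2.2854 = 5.97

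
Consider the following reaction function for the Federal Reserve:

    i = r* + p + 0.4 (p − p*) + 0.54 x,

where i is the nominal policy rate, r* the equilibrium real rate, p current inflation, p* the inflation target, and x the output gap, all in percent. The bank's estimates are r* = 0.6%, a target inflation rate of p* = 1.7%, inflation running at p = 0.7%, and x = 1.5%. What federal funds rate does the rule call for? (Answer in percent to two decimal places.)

1.71%

i = 0.6 + 0.7 + 0.4 × (0.7 − 1.7) + 0.54 × 1.5
   = 0.6 + 0.7 − 0.4 + 0.81 = 1.71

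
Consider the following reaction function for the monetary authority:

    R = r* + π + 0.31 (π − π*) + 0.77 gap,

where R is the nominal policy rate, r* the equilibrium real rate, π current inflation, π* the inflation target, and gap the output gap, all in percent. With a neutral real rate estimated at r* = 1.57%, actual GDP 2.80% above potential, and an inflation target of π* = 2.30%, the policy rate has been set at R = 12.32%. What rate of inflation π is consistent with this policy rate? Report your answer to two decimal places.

Output 2.80% above potential → gap = 2.80.
Collecting π: R = r* + (1 + 0.31) π − 0.31 π* + 0.77 gap
1.31 π = 12.32 − 1.57 + 0.31 × 2.30 − 0.77 × 2.80 = 9.307
π = 9.307 / 1.31 = 7.10

7.10%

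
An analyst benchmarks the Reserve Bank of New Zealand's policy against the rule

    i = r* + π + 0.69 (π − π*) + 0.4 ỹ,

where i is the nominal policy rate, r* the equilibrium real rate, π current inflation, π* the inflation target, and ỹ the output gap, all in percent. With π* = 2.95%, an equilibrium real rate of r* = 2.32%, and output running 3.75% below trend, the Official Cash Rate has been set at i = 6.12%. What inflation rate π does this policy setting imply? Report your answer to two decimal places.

Output 3.75% below potential → ỹ = -3.75.
Collecting π: i = r* + (1 + 0.69) π − 0.69 π* + 0.4 ỹ
1.69 π = 6.12 − 2.32 + 0.69 × 2.95 − 0.4 × (-3.75) = 7.3355
π = 7.3355 / 1.69 = 4.34

4.34%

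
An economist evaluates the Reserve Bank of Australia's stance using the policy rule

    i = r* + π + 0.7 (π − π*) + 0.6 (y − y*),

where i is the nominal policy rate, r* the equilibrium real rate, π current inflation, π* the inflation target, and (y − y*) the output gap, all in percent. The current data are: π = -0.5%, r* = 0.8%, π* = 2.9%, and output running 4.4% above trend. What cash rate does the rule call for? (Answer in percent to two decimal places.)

0.56%

Output 4.4% above potential → (y − y*) = 4.4.
i = 0.8 + (-0.5) + 0.7 × (-0.5 − 2.9) + 0.6 × 4.4
   = 0.8 − 0.5 − 2.38 + 2.64 = 0.56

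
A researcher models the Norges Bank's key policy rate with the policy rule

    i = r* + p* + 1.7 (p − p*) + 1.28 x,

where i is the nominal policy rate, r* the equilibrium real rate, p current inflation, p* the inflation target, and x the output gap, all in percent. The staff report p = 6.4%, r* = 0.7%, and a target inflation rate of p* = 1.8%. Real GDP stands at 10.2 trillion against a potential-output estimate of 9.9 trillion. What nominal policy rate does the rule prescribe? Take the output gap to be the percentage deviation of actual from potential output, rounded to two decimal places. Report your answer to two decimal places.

Output gap = 100 × (10.2 − 9.9) / 9.9 = 3.03%.
i = 0.70 + 1.80 + 1.7 × (6.40 − 1.80) + 1.28 × 3.03
   = 0.70 + 1.8 + 7.82 + 3.8784 = 14.20

14.20%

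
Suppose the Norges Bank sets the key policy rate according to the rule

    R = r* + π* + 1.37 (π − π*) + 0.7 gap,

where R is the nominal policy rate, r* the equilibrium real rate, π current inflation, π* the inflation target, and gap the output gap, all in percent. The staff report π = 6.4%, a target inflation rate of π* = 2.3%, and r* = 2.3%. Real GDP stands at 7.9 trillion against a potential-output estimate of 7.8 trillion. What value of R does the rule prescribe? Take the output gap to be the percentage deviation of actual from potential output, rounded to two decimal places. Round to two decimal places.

Output gap = 100 × (7.9 − 7.8) / 7.8 = 1.28%.
R = 2.30 + 2.30 + 1.37 × (6.40 − 2.30) + 0.7 × 1.28
   = 2.30 + 2.3 + 5.617 + 0.896 = 11.11

11.11%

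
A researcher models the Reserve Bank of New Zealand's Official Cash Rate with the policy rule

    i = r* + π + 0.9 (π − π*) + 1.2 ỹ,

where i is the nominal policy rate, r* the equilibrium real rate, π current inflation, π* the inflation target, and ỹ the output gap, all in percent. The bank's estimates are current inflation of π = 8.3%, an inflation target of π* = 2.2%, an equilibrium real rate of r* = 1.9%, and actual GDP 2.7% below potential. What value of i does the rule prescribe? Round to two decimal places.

Output 2.7% below potential → ỹ = -2.7.
i = 1.9 + 8.3 + 0.9 × (8.3 − 2.2) + 1.2 × (-2.7)
   = 1.9 + 8.3 + 5.49 − 3.24 = 12.45

12.45%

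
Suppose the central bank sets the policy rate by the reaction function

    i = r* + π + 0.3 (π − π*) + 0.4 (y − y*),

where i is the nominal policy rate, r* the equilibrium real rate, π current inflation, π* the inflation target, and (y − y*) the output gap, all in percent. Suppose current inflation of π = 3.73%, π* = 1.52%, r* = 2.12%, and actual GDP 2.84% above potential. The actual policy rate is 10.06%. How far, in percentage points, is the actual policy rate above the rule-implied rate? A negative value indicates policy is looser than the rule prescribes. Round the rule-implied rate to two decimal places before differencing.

Output 2.84% above potential → (y − y*) = 2.84.
i = 2.12 + 3.73 + 0.3 × (3.73 − 1.52) + 0.4 × 2.84
   = 2.12 + 3.73 + 0.663 + 1.136 = 7.65
Deviation = 10.06 − 7.65 = 2.41 pp.

2.41 pp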